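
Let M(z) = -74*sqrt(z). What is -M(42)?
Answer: 74*sqrt(42) ≈ 479.57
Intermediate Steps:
-M(42) = -(-74)*sqrt(42) = 74*sqrt(42)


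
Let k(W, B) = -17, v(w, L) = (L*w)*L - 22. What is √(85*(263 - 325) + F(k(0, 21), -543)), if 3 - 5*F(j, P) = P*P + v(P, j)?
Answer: I*√821235/5 ≈ 181.24*I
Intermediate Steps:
v(w, L) = -22 + w*L² (v(w, L) = w*L² - 22 = -22 + w*L²)
F(j, P) = 5 - P²/5 - P*j²/5 (F(j, P) = ⅗ - (P*P + (-22 + P*j²))/5 = ⅗ - (P² + (-22 + P*j²))/5 = ⅗ - (-22 + P² + P*j²)/5 = ⅗ + (22/5 - P²/5 - P*j²/5) = 5 - P²/5 - P*j²/5)
√(85*(263 - 325) + F(k(0, 21), -543)) = √(85*(263 - 325) + (5 - ⅕*(-543)² - ⅕*(-543)*(-17)²)) = √(85*(-62) + (5 - ⅕*294849 - ⅕*(-543)*289)) = √(-5270 + (5 - 294849/5 + 156927/5)) = √(-5270 - 137897/5) = √(-164247/5) = I*√821235/5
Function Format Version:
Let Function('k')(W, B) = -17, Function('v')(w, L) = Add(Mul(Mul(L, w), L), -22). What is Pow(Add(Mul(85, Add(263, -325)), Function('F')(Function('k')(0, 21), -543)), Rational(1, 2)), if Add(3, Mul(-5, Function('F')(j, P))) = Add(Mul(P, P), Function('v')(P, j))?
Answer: Mul(Rational(1, 5), I, Pow(821235, Rational(1, 2))) ≈ Mul(181.24, I)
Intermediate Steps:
Function('v')(w, L) = Add(-22, Mul(w, Pow(L, 2))) (Function('v')(w, L) = Add(Mul(w, Pow(L, 2)), -22) = Add(-22, Mul(w, Pow(L, 2))))
Function('F')(j, P) = Add(5, Mul(Rational(-1, 5), Pow(P, 2)), Mul(Rational(-1, 5), P, Pow(j, 2))) (Function('F')(j, P) = Add(Rational(3, 5), Mul(Rational(-1, 5), Add(Mul(P, P), Add(-22, Mul(P, Pow(j, 2)))))) = Add(Rational(3, 5), Mul(Rational(-1, 5), Add(Pow(P, 2), Add(-22, Mul(P, Pow(j, 2)))))) = Add(Rational(3, 5), Mul(Rational(-1, 5), Add(-22, Pow(P, 2), Mul(P, Pow(j, 2))))) = Add(Rational(3, 5), Add(Rational(22, 5), Mul(Rational(-1, 5), Pow(P, 2)), Mul(Rational(-1, 5), P, Pow(j, 2)))) = Add(5, Mul(Rational(-1, 5), Pow(P, 2)), Mul(Rational(-1, 5), P, Pow(j, 2))))
Pow(Add(Mul(85, Add(263, -325)), Function('F')(Function('k')(0, 21), -543)), Rational(1, 2)) = Pow(Add(Mul(85, Add(263, -325)), Add(5, Mul(Rational(-1, 5), Pow(-543, 2)), Mul(Rational(-1, 5), -543, Pow(-17, 2)))), Rational(1, 2)) = Pow(Add(Mul(85, -62), Add(5, Mul(Rational(-1, 5), 294849), Mul(Rational(-1, 5), -543, 289))), Rational(1, 2)) = Pow(Add(-5270, Add(5, Rational(-294849, 5), Rational(156927, 5))), Rational(1, 2)) = Pow(Add(-5270, Rational(-137897, 5)), Rational(1, 2)) = Pow(Rational(-164247, 5), Rational(1, 2)) = Mul(Rational(1, 5), I, Pow(821235, Rational(1, 2)))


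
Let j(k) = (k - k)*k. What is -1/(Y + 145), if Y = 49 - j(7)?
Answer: -1/194 ≈ -0.0051546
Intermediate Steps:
j(k) = 0 (j(k) = 0*k = 0)
Y = 49 (Y = 49 - 1*0 = 49 + 0 = 49)
-1/(Y + 145) = -1/(49 + 145) = -1/194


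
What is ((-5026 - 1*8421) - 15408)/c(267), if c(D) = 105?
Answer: -5771/21 ≈ -274.81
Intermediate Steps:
((-5026 - 1*8421) - 15408)/c(267) = ((-5026 - 1*8421) - 15408)/105 = ((-5026 - 8421) - 15408)*(1/105) = (-13447 - 15408)*(1/105) = -28855*1/105 = -5771/21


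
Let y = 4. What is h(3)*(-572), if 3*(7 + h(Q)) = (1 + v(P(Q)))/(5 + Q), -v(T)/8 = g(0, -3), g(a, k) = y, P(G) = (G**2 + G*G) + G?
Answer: 28457/6 ≈ 4742.8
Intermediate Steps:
P(G) = G + 2*G**2 (P(G) = (G**2 + G**2) + G = 2*G**2 + G = G + 2*G**2)
g(a, k) = 4
v(T) = -32 (v(T) = -8*4 = -32)
h(Q) = -7 - 31/(3*(5 + Q)) (h(Q) = -7 + ((1 - 32)/(5 + Q))/3 = -7 + (-31/(5 + Q))/3 = -7 - 31/(3*(5 + Q)))
h(3)*(-572) = ((-136 - 21*3)/(3*(5 + 3)))*(-572) = ((1/3)*(-136 - 63)/8)*(-572) = ((1/3)*(1/8)*(-199))*(-572) = -199/24*(-572) = 28457/6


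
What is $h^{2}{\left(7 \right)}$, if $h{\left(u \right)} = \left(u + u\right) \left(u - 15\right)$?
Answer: $12544$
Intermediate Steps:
$h{\left(u \right)} = 2 u \left(-15 + u\right)$
$h^{2}{\left(7 \right)} = \left(2 \cdot 7 \left(-15 + 7\right)\right)^{2} = \left(2 \cdot 7 \left(-8\right)\right)^{2} = \left(-112\right)^{2} = 12544$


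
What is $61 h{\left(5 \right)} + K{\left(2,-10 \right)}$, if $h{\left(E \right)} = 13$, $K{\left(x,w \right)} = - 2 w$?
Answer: $813$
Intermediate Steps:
$61 h{\left(5 \right)} + K{\left(2,-10 \right)} = 61 \cdot 13 - -20 = 793 + 20 = 813$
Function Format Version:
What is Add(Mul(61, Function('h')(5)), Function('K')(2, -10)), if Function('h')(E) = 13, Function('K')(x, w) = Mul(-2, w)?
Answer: 813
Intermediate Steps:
Add(Mul(61, Function('h')(5)), Function('K')(2, -10)) = Add(Mul(61, 13), Mul(-2, -10)) = Add(793, 20) = 813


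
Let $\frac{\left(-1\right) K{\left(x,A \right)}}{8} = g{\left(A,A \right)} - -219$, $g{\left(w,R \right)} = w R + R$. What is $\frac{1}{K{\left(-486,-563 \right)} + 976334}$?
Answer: $- \frac{1}{1556666} \approx -6.424 \cdot 10^{-7}$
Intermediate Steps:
$g{\left(w,R \right)} = R + R w$ ($g{\left(w,R \right)} = R w + R = R + R w$)
$K{\left(x,A \right)} = -1752 - 8 A \left(1 + A\right)$ ($K{\left(x,A \right)} = - 8 \left(A \left(1 + A\right) - -219\right) = - 8 \left(A \left(1 + A\right) + 219\right) = - 8 \left(219 + A \left(1 + A\right)\right) = -1752 - 8 A \left(1 + A\right)$)
$\frac{1}{K{\left(-486,-563 \right)} + 976334} = \frac{1}{\left(-1752 - - 4504 \left(1 - 563\right)\right) + 976334} = \frac{1}{\left(-1752 - \left(-4504\right) \left(-562\right)\right) + 976334} = \frac{1}{\left(-1752 - 2531248\right) + 976334} = \frac{1}{-2533000 + 976334} = \frac{1}{-1556666} = - \frac{1}{1556666}$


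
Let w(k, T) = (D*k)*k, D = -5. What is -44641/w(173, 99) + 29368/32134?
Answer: 2914634127/2404346215 ≈ 1.2122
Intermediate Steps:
w(k, T) = -5*k² (w(k, T) = (-5*k)*k = -5*k²)
-44641/w(173, 99) + 29368/32134 = -44641/((-5*173²)) + 29368/32134 = -44641/((-5*29929)) + 29368*(1/32134) = -44641/(-149645) + 14684/16067 = -44641*(-1/149645) + 14684/16067 = 44641/149645 + 14684/16067 = 2914634127/2404346215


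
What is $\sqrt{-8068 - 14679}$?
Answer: $23 i \sqrt{43} \approx 150.82 i$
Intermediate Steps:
$\sqrt{-8068 - 14679} = \sqrt{-22747} = 23 i \sqrt{43}$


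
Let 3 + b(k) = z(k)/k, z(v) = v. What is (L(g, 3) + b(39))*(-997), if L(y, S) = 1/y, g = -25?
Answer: 50847/25 ≈ 2033.9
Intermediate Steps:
L(y, S) = 1/y
b(k) = -2 (b(k) = -3 + k/k = -3 + 1 = -2)
(L(g, 3) + b(39))*(-997) = (1/(-25) - 2)*(-997) = (-1/25 - 2)*(-997) = -51/25*(-997) = 50847/25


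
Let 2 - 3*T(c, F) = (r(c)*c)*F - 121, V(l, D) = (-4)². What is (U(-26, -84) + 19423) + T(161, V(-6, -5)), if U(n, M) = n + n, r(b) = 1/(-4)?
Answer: 58880/3 ≈ 19627.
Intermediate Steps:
r(b) = -¼
U(n, M) = 2*n
V(l, D) = 16
T(c, F) = 41 + F*c/12 (T(c, F) = ⅔ - ((-c/4)*F - 121)/3 = ⅔ - (-F*c/4 - 121)/3 = ⅔ - (-121 - F*c/4)/3 = ⅔ + (121/3 + F*c/12) = 41 + F*c/12)
(U(-26, -84) + 19423) + T(161, V(-6, -5)) = (2*(-26) + 19423) + (41 + (1/12)*16*161) = (-52 + 19423) + (41 + 644/3) = 19371 + 767/3 = 58880/3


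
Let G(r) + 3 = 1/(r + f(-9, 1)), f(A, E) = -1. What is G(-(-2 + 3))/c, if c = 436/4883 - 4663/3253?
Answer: 111190793/42702242 ≈ 2.6039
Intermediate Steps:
c = -21351121/15884399 (c = 436*(1/4883) - 4663*1/3253 = 436/4883 - 4663/3253 = -21351121/15884399 ≈ -1.3442)
G(r) = -3 + 1/(-1 + r) (G(r) = -3 + 1/(r - 1) = -3 + 1/(-1 + r))
G(-(-2 + 3))/c = ((4 - (-3)*(-2 + 3))/(-1 - (-2 + 3)))/(-21351121/15884399) = ((4 - (-3))/(-1 - 1*1))*(-15884399/21351121) = ((4 - 3*(-1))/(-1 - 1))*(-15884399/21351121) = ((4 + 3)/(-2))*(-15884399/21351121) = -1/2*7*(-15884399/21351121) = -7/2*(-15884399/21351121) = 111190793/42702242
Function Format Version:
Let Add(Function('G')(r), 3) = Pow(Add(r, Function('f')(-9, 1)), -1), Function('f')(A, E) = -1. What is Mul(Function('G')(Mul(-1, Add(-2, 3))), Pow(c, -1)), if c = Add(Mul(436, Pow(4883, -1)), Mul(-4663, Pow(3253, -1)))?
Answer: Rational(111190793, 42702242) ≈ 2.6039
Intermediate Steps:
c = Rational(-21351121, 15884399) (c = Add(Mul(436, Rational(1, 4883)), Mul(-4663, Rational(1, 3253))) = Add(Rational(436, 4883), Rational(-4663, 3253)) = Rational(-21351121, 15884399) ≈ -1.3442)
Function('G')(r) = Add(-3, Pow(Add(-1, r), -1)) (Function('G')(r) = Add(-3, Pow(Add(r, -1), -1)) = Add(-3, Pow(Add(-1, r), -1)))
Mul(Function('G')(Mul(-1, Add(-2, 3))), Pow(c, -1)) = Mul(Mul(Pow(Add(-1, Mul(-1, Add(-2, 3))), -1), Add(4, Mul(-3, Mul(-1, Add(-2, 3))))), Pow(Rational(-21351121, 15884399), -1)) = Mul(Mul(Pow(Add(-1, Mul(-1, 1)), -1), Add(4, Mul(-3, Mul(-1, 1)))), Rational(-15884399, 21351121)) = Mul(Mul(Pow(Add(-1, -1), -1), Add(4, Mul(-3, -1))), Rational(-15884399, 21351121)) = Mul(Mul(Pow(-2, -1), Add(4, 3)), Rational(-15884399, 21351121)) = Mul(Mul(Rational(-1, 2), 7), Rational(-15884399, 21351121)) = Mul(Rational(-7, 2), Rational(-15884399, 21351121)) = Rational(111190793, 42702242)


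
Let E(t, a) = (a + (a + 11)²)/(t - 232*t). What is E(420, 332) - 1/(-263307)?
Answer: -313789153/258040860 ≈ -1.2160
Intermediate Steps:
E(t, a) = -(a + (11 + a)²)/(231*t) (E(t, a) = (a + (11 + a)²)/((-231*t)) = (a + (11 + a)²)*(-1/(231*t)) = -(a + (11 + a)²)/(231*t))
E(420, 332) - 1/(-263307) = (1/231)*(-1*332 - (11 + 332)²)/420 - 1/(-263307) = (1/231)*(1/420)*(-332 - 1*343²) - 1*(-1/263307) = (1/231)*(1/420)*(-332 - 1*117649) + 1/263307 = (1/231)*(1/420)*(-332 - 117649) + 1/263307 = (1/231)*(1/420)*(-117981) + 1/263307 = -13109/10780 + 1/263307 = -313789153/258040860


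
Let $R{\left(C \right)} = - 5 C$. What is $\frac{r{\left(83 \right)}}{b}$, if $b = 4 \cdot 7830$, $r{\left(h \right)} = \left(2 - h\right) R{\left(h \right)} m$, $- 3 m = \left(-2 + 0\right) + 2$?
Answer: $0$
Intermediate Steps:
$m = 0$ ($m = - \frac{\left(-2 + 0\right) + 2}{3} = - \frac{-2 + 2}{3} = \left(- \frac{1}{3}\right) 0 = 0$)
$r{\left(h \right)} = 0$ ($r{\left(h \right)} = \left(2 - h\right) \left(- 5 h\right) 0 = - 5 h \left(2 - h\right) 0 = 0$)
$b = 31320$
$\frac{r{\left(83 \right)}}{b} = \frac{0}{31320} = 0 \cdot \frac{1}{31320} = 0$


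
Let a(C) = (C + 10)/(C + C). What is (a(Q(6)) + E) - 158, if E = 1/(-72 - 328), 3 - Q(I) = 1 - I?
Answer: -62751/400 ≈ -156.88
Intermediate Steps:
Q(I) = 2 + I (Q(I) = 3 - (1 - I) = 3 + (-1 + I) = 2 + I)
a(C) = (10 + C)/(2*C) (a(C) = (10 + C)/((2*C)) = (10 + C)*(1/(2*C)) = (10 + C)/(2*C))
E = -1/400 (E = 1/(-400) = -1/400 ≈ -0.0025000)
(a(Q(6)) + E) - 158 = ((10 + (2 + 6))/(2*(2 + 6)) - 1/400) - 158 = ((1/2)*(10 + 8)/8 - 1/400) - 158 = ((1/2)*(1/8)*18 - 1/400) - 158 = (9/8 - 1/400) - 158 = 449/400 - 158 = -62751/400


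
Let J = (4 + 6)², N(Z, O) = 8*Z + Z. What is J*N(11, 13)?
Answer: 9900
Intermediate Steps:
N(Z, O) = 9*Z
J = 100 (J = 10² = 100)
J*N(11, 13) = 100*(9*11) = 100*99 = 9900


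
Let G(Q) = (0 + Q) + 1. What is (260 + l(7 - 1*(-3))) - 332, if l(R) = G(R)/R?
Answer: -709/10 ≈ -70.900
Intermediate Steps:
G(Q) = 1 + Q (G(Q) = Q + 1 = 1 + Q)
l(R) = (1 + R)/R
(260 + l(7 - 1*(-3))) - 332 = (260 + (1 + (7 - 1*(-3)))/(7 - 1*(-3))) - 332 = (260 + (1 + (7 + 3))/(7 + 3)) - 332 = (260 + (1 + 10)/10) - 332 = (260 + (⅒)*11) - 332 = (260 + 11/10) - 332 = 2611/10 - 332 = -709/10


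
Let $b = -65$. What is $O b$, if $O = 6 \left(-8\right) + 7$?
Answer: $2665$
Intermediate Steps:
$O = -41$ ($O = -48 + 7 = -41$)
$O b = \left(-41\right) \left(-65\right) = 2665$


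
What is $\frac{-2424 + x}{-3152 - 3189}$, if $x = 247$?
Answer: $\frac{2177}{6341} \approx 0.34332$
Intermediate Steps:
$\frac{-2424 + x}{-3152 - 3189} = \frac{-2424 + 247}{-3152 - 3189} = - \frac{2177}{-6341} = \left(-2177\right) \left(- \frac{1}{6341}\right) = \frac{2177}{6341}$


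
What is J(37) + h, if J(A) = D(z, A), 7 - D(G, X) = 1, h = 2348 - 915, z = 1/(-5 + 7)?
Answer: 1439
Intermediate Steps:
z = ½ (z = 1/2 = ½ ≈ 0.50000)
h = 1433
D(G, X) = 6 (D(G, X) = 7 - 1*1 = 7 - 1 = 6)
J(A) = 6
J(37) + h = 6 + 1433 = 1439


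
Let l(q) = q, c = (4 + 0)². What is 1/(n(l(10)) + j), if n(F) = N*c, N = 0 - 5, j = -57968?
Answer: -1/58048 ≈ -1.7227e-5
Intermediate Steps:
c = 16 (c = 4² = 16)
N = -5
n(F) = -80 (n(F) = -5*16 = -80)
1/(n(l(10)) + j) = 1/(-80 - 57968) = 1/(-58048) = -1/58048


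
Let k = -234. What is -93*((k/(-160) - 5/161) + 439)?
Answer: -527566401/12880 ≈ -40960.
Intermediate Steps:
-93*((k/(-160) - 5/161) + 439) = -93*((-234/(-160) - 5/161) + 439) = -93*((-234*(-1/160) - 5*1/161) + 439) = -93*((117/80 - 5/161) + 439) = -93*(18437/12880 + 439) = -93*5672757/12880 = -527566401/12880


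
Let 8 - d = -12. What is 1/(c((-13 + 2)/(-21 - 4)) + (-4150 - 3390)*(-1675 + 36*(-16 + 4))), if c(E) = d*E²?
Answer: 125/1985847984 ≈ 6.2945e-8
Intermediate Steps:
d = 20 (d = 8 - 1*(-12) = 8 + 12 = 20)
c(E) = 20*E²
1/(c((-13 + 2)/(-21 - 4)) + (-4150 - 3390)*(-1675 + 36*(-16 + 4))) = 1/(20*((-13 + 2)/(-21 - 4))² + (-4150 - 3390)*(-1675 + 36*(-16 + 4))) = 1/(20*(-11/(-25))² - 7540*(-1675 + 36*(-12))) = 1/(20*(-11*(-1/25))² - 7540*(-1675 - 432)) = 1/(20*(11/25)² - 7540*(-2107)) = 1/(20*(121/625) + 15886780) = 1/(484/125 + 15886780) = 1/(1985847984/125) = 125/1985847984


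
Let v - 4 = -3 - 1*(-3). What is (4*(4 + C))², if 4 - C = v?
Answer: 256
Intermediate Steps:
v = 4 (v = 4 + (-3 - 1*(-3)) = 4 + (-3 + 3) = 4 + 0 = 4)
C = 0 (C = 4 - 1*4 = 4 - 4 = 0)
(4*(4 + C))² = (4*(4 + 0))² = (4*4)² = 16² = 256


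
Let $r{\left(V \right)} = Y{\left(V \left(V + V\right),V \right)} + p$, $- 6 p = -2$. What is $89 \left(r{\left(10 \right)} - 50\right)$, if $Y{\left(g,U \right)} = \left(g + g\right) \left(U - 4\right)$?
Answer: $\frac{627539}{3} \approx 2.0918 \cdot 10^{5}$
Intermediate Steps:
$Y{\left(g,U \right)} = 2 g \left(-4 + U\right)$
$p = \frac{1}{3}$ ($p = \left(- \frac{1}{6}\right) \left(-2\right) = \frac{1}{3} \approx 0.33333$)
$r{\left(V \right)} = \frac{1}{3} + 4 V^{2} \left(-4 + V\right)$ ($r{\left(V \right)} = 2 V \left(V + V\right) \left(-4 + V\right) + \frac{1}{3} = 2 V 2 V \left(-4 + V\right) + \frac{1}{3} = 2 \cdot 2 V^{2} \left(-4 + V\right) + \frac{1}{3} = 4 V^{2} \left(-4 + V\right) + \frac{1}{3} = \frac{1}{3} + 4 V^{2} \left(-4 + V\right)$)
$89 \left(r{\left(10 \right)} - 50\right) = 89 \left(\left(\frac{1}{3} + 4 \cdot 10^{2} \left(-4 + 10\right)\right) - 50\right) = 89 \left(\left(\frac{1}{3} + 4 \cdot 100 \cdot 6\right) - 50\right) = 89 \left(\left(\frac{1}{3} + 2400\right) - 50\right) = 89 \left(\frac{7201}{3} - 50\right) = 89 \cdot \frac{7051}{3} = \frac{627539}{3}$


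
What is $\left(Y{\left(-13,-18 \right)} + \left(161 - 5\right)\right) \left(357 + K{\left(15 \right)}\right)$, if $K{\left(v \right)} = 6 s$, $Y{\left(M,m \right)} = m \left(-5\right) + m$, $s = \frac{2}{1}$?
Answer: $84132$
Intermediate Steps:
$s = 2$ ($s = 2 \cdot 1 = 2$)
$Y{\left(M,m \right)} = - 4 m$ ($Y{\left(M,m \right)} = - 5 m + m = - 4 m$)
$K{\left(v \right)} = 12$ ($K{\left(v \right)} = 6 \cdot 2 = 12$)
$\left(Y{\left(-13,-18 \right)} + \left(161 - 5\right)\right) \left(357 + K{\left(15 \right)}\right) = \left(\left(-4\right) \left(-18\right) + \left(161 - 5\right)\right) \left(357 + 12\right) = \left(72 + 156\right) 369 = 228 \cdot 369 = 84132$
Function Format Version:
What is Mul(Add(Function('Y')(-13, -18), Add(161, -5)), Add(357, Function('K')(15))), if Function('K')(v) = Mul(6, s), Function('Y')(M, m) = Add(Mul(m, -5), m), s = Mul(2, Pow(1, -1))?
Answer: 84132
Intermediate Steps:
s = 2 (s = Mul(2, 1) = 2)
Function('Y')(M, m) = Mul(-4, m) (Function('Y')(M, m) = Add(Mul(-5, m), m) = Mul(-4, m))
Function('K')(v) = 12 (Function('K')(v) = Mul(6, 2) = 12)
Mul(Add(Function('Y')(-13, -18), Add(161, -5)), Add(357, Function('K')(15))) = Mul(Add(Mul(-4, -18), Add(161, -5)), Add(357, 12)) = Mul(Add(72, 156), 369) = Mul(228, 369) = 84132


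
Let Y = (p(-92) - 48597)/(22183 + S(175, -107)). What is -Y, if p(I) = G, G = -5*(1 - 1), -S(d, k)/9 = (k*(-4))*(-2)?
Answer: 48597/29887 ≈ 1.6260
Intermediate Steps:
S(d, k) = -72*k (S(d, k) = -9*k*(-4)*(-2) = -9*(-4*k)*(-2) = -72*k)
G = 0 (G = -5*0 = 0)
p(I) = 0
Y = -48597/29887 (Y = (0 - 48597)/(22183 - 72*(-107)) = -48597/(22183 + 7704) = -48597/29887 ≈ -1.6260)
-Y = -1*(-48597/29887) = 48597/29887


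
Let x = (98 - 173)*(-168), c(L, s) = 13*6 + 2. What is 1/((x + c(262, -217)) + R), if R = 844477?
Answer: 1/857157 ≈ 1.1666e-6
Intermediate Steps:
c(L, s) = 80 (c(L, s) = 78 + 2 = 80)
x = 12600 (x = -75*(-168) = 12600)
1/((x + c(262, -217)) + R) = 1/((12600 + 80) + 844477) = 1/(12680 + 844477) = 1/857157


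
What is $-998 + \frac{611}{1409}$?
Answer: $- \frac{1405571}{1409} \approx -997.57$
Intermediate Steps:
$-998 + \frac{611}{1409} = - \frac{1405571}{1409}$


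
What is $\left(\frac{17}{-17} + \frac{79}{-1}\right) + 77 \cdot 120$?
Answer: $9160$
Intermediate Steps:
$\left(\frac{17}{-17} + \frac{79}{-1}\right) + 77 \cdot 120 = \left(17 \left(- \frac{1}{17}\right) + 79 \left(-1\right)\right) + 9240 = \left(-1 - 79\right) + 9240 = -80 + 9240 = 9160$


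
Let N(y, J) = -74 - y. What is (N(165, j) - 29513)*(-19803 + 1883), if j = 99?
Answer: 533155840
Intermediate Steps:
(N(165, j) - 29513)*(-19803 + 1883) = ((-74 - 1*165) - 29513)*(-19803 + 1883) = ((-74 - 165) - 29513)*(-17920) = (-239 - 29513)*(-17920) = -29752*(-17920) = 533155840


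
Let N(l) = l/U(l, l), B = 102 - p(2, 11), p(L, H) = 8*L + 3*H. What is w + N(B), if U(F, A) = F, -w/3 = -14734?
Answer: 44203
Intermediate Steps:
p(L, H) = 3*H + 8*L
w = 44202 (w = -3*(-14734) = 44202)
B = 53 (B = 102 - (3*11 + 8*2) = 102 - (33 + 16) = 102 - 1*49 = 102 - 49 = 53)
N(l) = 1 (N(l) = l/l = 1)
w + N(B) = 44202 + 1 = 44203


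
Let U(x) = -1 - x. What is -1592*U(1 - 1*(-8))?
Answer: 15920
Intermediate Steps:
-1592*U(1 - 1*(-8)) = -1592*(-1 - (1 - 1*(-8))) = -1592*(-1 - (1 + 8)) = -1592*(-1 - 1*9) = -1592*(-1 - 9) = -1592*(-10) = 15920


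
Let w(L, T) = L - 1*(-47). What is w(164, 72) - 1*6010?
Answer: -5799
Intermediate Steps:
w(L, T) = 47 + L (w(L, T) = L + 47 = 47 + L)
w(164, 72) - 1*6010 = (47 + 164) - 1*6010 = 211 - 6010 = -5799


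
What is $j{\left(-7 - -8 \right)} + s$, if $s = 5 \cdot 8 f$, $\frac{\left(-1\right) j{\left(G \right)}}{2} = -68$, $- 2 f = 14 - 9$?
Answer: $36$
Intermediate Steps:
$f = - \frac{5}{2}$ ($f = - \frac{14 - 9}{2} = \left(- \frac{1}{2}\right) 5 = - \frac{5}{2} \approx -2.5$)
$j{\left(G \right)} = 136$ ($j{\left(G \right)} = \left(-2\right) \left(-68\right) = 136$)
$s = -100$ ($s = 5 \cdot 8 \left(- \frac{5}{2}\right) = 40 \left(- \frac{5}{2}\right) = -100$)
$j{\left(-7 - -8 \right)} + s = 136 - 100 = 36$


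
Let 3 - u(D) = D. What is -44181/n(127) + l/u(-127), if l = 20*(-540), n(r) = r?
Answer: -711513/1651 ≈ -430.96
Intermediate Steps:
u(D) = 3 - D
l = -10800
-44181/n(127) + l/u(-127) = -44181/127 - 10800/(3 - 1*(-127)) = -44181*1/127 - 10800/(3 + 127) = -44181/127 - 10800/130 = -44181/127 - 10800*1/130 = -44181/127 - 1080/13 = -711513/1651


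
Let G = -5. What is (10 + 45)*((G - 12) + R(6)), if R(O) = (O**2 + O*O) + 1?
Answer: 3080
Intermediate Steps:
R(O) = 1 + 2*O**2 (R(O) = (O**2 + O**2) + 1 = 2*O**2 + 1 = 1 + 2*O**2)
(10 + 45)*((G - 12) + R(6)) = (10 + 45)*((-5 - 12) + (1 + 2*6**2)) = 55*(-17 + (1 + 2*36)) = 55*(-17 + (1 + 72)) = 55*(-17 + 73) = 55*56 = 3080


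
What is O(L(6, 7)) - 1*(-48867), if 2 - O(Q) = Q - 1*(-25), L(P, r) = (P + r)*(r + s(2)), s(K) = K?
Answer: 48727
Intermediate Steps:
L(P, r) = (2 + r)*(P + r) (L(P, r) = (P + r)*(r + 2) = (P + r)*(2 + r) = (2 + r)*(P + r))
O(Q) = -23 - Q (O(Q) = 2 - (Q - 1*(-25)) = 2 - (Q + 25) = 2 - (25 + Q) = 2 + (-25 - Q) = -23 - Q)
O(L(6, 7)) - 1*(-48867) = (-23 - (7**2 + 2*6 + 2*7 + 6*7)) - 1*(-48867) = (-23 - (49 + 12 + 14 + 42)) + 48867 = (-23 - 1*117) + 48867 = (-23 - 117) + 48867 = -140 + 48867 = 48727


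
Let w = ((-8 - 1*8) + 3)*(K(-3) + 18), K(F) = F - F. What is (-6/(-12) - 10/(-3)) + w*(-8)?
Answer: 11255/6 ≈ 1875.8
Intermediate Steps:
K(F) = 0
w = -234 (w = ((-8 - 1*8) + 3)*(0 + 18) = ((-8 - 8) + 3)*18 = (-16 + 3)*18 = -13*18 = -234)
(-6/(-12) - 10/(-3)) + w*(-8) = (-6/(-12) - 10/(-3)) - 234*(-8) = (-6*(-1/12) - 10*(-⅓)) + 1872 = (½ + 10/3) + 1872 = 23/6 + 1872 = 11255/6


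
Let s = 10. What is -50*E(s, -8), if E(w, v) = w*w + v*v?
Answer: -8200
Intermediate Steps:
E(w, v) = v² + w² (E(w, v) = w² + v² = v² + w²)
-50*E(s, -8) = -50*((-8)² + 10²) = -50*(64 + 100) = -50*164 = -8200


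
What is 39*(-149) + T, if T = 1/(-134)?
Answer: -778675/134 ≈ -5811.0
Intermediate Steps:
T = -1/134 ≈ -0.0074627
39*(-149) + T = 39*(-149) - 1/134 = -5811 - 1/134 = -778675/134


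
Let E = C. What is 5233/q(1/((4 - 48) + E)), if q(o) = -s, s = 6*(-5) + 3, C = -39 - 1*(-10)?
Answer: 5233/27 ≈ 193.81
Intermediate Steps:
C = -29 (C = -39 + 10 = -29)
E = -29
s = -27 (s = -30 + 3 = -27)
q(o) = 27 (q(o) = -1*(-27) = 27)
5233/q(1/((4 - 48) + E)) = 5233/27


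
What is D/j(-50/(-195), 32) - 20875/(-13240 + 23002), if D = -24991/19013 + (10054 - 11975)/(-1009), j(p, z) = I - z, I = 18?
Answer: -2858473708199/1310927451078 ≈ -2.1805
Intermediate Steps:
j(p, z) = 18 - z
D = 11308054/19184117 (D = -24991*1/19013 - 1921*(-1/1009) = -24991/19013 + 1921/1009 = 11308054/19184117 ≈ 0.58945)
D/j(-50/(-195), 32) - 20875/(-13240 + 23002) = 11308054/(19184117*(18 - 1*32)) - 20875/(-13240 + 23002) = 11308054/(19184117*(18 - 32)) - 20875/9762 = (11308054/19184117)/(-14) - 20875*1/9762 = (11308054/19184117)*(-1/14) - 20875/9762 = -5654027/134288819 - 20875/9762 = -2858473708199/1310927451078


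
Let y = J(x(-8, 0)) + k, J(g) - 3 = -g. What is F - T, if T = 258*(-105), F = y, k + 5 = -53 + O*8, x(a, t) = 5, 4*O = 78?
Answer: 27186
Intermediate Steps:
O = 39/2 (O = (¼)*78 = 39/2 ≈ 19.500)
J(g) = 3 - g
k = 98 (k = -5 + (-53 + (39/2)*8) = -5 + (-53 + 156) = -5 + 103 = 98)
y = 96 (y = (3 - 1*5) + 98 = (3 - 5) + 98 = -2 + 98 = 96)
F = 96
T = -27090
F - T = 96 - 1*(-27090) = 96 + 27090 = 27186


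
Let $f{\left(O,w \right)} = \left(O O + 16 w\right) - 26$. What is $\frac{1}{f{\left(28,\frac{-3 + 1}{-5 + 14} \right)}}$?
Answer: $\frac{9}{6790} \approx 0.0013255$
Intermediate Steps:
$f{\left(O,w \right)} = -26 + O^{2} + 16 w$ ($f{\left(O,w \right)} = \left(O^{2} + 16 w\right) - 26 = -26 + O^{2} + 16 w$)
$\frac{1}{f{\left(28,\frac{-3 + 1}{-5 + 14} \right)}} = \frac{1}{-26 + 28^{2} + 16 \frac{-3 + 1}{-5 + 14}} = \frac{1}{-26 + 784 + 16 \left(- \frac{2}{9}\right)} = \frac{1}{-26 + 784 - \frac{32}{9}} = \frac{1}{\frac{6790}{9}} = \frac{9}{6790}$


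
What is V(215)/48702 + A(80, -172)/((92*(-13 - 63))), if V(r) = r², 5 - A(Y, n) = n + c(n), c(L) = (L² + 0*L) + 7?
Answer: 438931457/85131096 ≈ 5.1559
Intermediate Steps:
c(L) = 7 + L² (c(L) = (L² + 0) + 7 = L² + 7 = 7 + L²)
A(Y, n) = -2 - n - n² (A(Y, n) = 5 - (n + (7 + n²)) = 5 - (7 + n + n²) = 5 + (-7 - n - n²) = -2 - n - n²)
V(215)/48702 + A(80, -172)/((92*(-13 - 63))) = 215²/48702 + (-2 - 1*(-172) - 1*(-172)²)/((92*(-13 - 63))) = 46225*(1/48702) + (-2 + 172 - 1*29584)/((92*(-76))) = 46225/48702 + (-2 + 172 - 29584)/(-6992) = 46225/48702 - 29414*(-1/6992) = 46225/48702 + 14707/3496 = 438931457/85131096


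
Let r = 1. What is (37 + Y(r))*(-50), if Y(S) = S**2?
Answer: -1900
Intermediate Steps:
(37 + Y(r))*(-50) = (37 + 1**2)*(-50) = (37 + 1)*(-50) = 38*(-50) = -1900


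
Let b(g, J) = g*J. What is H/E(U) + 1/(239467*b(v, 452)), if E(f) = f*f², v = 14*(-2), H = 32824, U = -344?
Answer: -18074046533/22415015427392 ≈ -0.00080634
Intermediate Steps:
v = -28
E(f) = f³
b(g, J) = J*g
H/E(U) + 1/(239467*b(v, 452)) = 32824/((-344)³) + 1/(239467*((452*(-28)))) = 32824/(-40707584) + (1/239467)/(-12656) = 32824*(-1/40707584) + (1/239467)*(-1/12656) = -4103/5088448 - 1/3030694352 = -18074046533/22415015427392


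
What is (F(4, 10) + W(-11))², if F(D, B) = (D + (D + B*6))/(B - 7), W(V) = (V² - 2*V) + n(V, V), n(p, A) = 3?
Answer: 256036/9 ≈ 28448.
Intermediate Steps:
W(V) = 3 + V² - 2*V (W(V) = (V² - 2*V) + 3 = 3 + V² - 2*V)
F(D, B) = (2*D + 6*B)/(-7 + B) (F(D, B) = (D + (D + 6*B))/(-7 + B) = (2*D + 6*B)/(-7 + B))
(F(4, 10) + W(-11))² = (2*(4 + 3*10)/(-7 + 10) + (3 + (-11)² - 2*(-11)))² = (2*(4 + 30)/3 + (3 + 121 + 22))² = (2*(⅓)*34 + 146)² = (68/3 + 146)² = (506/3)² = 256036/9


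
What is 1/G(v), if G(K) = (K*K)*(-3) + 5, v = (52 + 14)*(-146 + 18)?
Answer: -1/214106107 ≈ -4.6706e-9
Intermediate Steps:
v = -8448 (v = 66*(-128) = -8448)
G(K) = 5 - 3*K**2 (G(K) = K**2*(-3) + 5 = -3*K**2 + 5 = 5 - 3*K**2)
1/G(v) = 1/(5 - 3*(-8448)**2) = 1/(5 - 3*71368704) = 1/(5 - 214106112) = 1/(-214106107) = -1/214106107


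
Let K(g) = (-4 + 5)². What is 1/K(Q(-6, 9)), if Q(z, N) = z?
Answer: 1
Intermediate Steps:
K(g) = 1 (K(g) = 1² = 1)
1/K(Q(-6, 9)) = 1/1 = 1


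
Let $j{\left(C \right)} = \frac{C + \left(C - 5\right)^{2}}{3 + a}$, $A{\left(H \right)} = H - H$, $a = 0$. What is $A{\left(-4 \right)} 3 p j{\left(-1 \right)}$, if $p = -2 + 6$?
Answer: $0$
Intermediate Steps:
$A{\left(H \right)} = 0$
$j{\left(C \right)} = \frac{C}{3} + \frac{\left(-5 + C\right)^{2}}{3}$ ($j{\left(C \right)} = \frac{C + \left(C - 5\right)^{2}}{3 + 0} = \frac{C + \left(-5 + C\right)^{2}}{3} = \left(C + \left(-5 + C\right)^{2}\right) \frac{1}{3} = \frac{C}{3} + \frac{\left(-5 + C\right)^{2}}{3}$)
$p = 4$
$A{\left(-4 \right)} 3 p j{\left(-1 \right)} = 0 \cdot 3 \cdot 4 \left(\frac{1}{3} \left(-1\right) + \frac{\left(-5 - 1\right)^{2}}{3}\right) = 0 \cdot 12 \left(- \frac{1}{3} + \frac{\left(-6\right)^{2}}{3}\right) = 0 \cdot 12 \left(- \frac{1}{3} + \frac{1}{3} \cdot 36\right) = 0 \cdot 12 \left(- \frac{1}{3} + 12\right) = 0 \cdot 12 \cdot \frac{35}{3} = 0 \cdot 140 = 0$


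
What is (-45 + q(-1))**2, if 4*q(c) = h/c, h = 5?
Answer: 34225/16 ≈ 2139.1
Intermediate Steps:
q(c) = 5/(4*c) (q(c) = (5/c)/4 = 5/(4*c))
(-45 + q(-1))**2 = (-45 + (5/4)/(-1))**2 = (-45 + (5/4)*(-1))**2 = (-45 - 5/4)**2 = (-185/4)**2 = 34225/16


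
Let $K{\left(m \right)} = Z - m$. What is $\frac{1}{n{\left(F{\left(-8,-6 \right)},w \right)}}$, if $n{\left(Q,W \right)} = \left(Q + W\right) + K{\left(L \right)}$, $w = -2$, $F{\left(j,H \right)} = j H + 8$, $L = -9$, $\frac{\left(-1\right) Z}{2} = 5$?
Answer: $\frac{1}{53} \approx 0.018868$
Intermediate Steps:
$Z = -10$ ($Z = \left(-2\right) 5 = -10$)
$F{\left(j,H \right)} = 8 + H j$ ($F{\left(j,H \right)} = H j + 8 = 8 + H j$)
$K{\left(m \right)} = -10 - m$
$n{\left(Q,W \right)} = -1 + Q + W$ ($n{\left(Q,W \right)} = \left(Q + W\right) - 1 = -1 + Q + W$)
$\frac{1}{n{\left(F{\left(-8,-6 \right)},w \right)}} = \frac{1}{-1 + \left(8 - -48\right) - 2} = \frac{1}{-1 + \left(8 + 48\right) - 2} = \frac{1}{-1 + 56 - 2} = \frac{1}{53}$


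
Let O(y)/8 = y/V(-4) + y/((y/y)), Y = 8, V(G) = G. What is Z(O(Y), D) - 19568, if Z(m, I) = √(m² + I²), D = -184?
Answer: -19568 + 8*√565 ≈ -19378.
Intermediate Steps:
O(y) = 6*y (O(y) = 8*(y/(-4) + y/((y/y))) = 8*(y*(-¼) + y/1) = 8*(-y/4 + y*1) = 8*(-y/4 + y) = 8*(3*y/4) = 6*y)
Z(m, I) = √(I² + m²)
Z(O(Y), D) - 19568 = √((-184)² + (6*8)²) - 19568 = √(33856 + 48²) - 19568 = √(33856 + 2304) - 19568 = √36160 - 19568 = 8*√565 - 19568 = -19568 + 8*√565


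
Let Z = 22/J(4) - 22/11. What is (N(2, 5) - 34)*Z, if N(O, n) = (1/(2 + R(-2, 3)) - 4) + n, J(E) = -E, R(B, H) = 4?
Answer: 985/4 ≈ 246.25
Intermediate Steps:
N(O, n) = -23/6 + n (N(O, n) = (1/(2 + 4) - 4) + n = (1/6 - 4) + n = -23/6 + n)
Z = -15/2 (Z = 22/((-1*4)) - 22/11 = 22/(-4) - 22*1/11 = 22*(-1/4) - 2 = -11/2 - 2 = -15/2 ≈ -7.5000)
(N(2, 5) - 34)*Z = ((-23/6 + 5) - 34)*(-15/2) = (7/6 - 34)*(-15/2) = -197/6*(-15/2) = 985/4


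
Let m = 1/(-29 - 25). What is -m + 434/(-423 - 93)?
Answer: -955/1161 ≈ -0.82257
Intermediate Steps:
m = -1/54 (m = 1/(-54) = -1/54 ≈ -0.018519)
-m + 434/(-423 - 93) = -1*(-1/54) + 434/(-423 - 93) = 1/54 + 434/(-516) = 1/54 - 1/516*434 = 1/54 - 217/258 = -955/1161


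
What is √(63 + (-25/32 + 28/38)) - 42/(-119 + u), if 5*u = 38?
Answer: 210/557 + 3*√161614/152 ≈ 8.3115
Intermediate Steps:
u = 38/5 (u = (⅕)*38 = 38/5 ≈ 7.6000)
√(63 + (-25/32 + 28/38)) - 42/(-119 + u) = √(63 + (-25/32 + 28/38)) - 42/(-119 + 38/5) = √(63 + (-25*1/32 + 28*(1/38))) - 42/(-557/5) = √(63 + (-25/32 + 14/19)) - 42*(-5/557) = √(63 - 27/608) + 210/557 = √(38277/608) + 210/557 = 3*√161614/152 + 210/557 = 210/557 + 3*√161614/152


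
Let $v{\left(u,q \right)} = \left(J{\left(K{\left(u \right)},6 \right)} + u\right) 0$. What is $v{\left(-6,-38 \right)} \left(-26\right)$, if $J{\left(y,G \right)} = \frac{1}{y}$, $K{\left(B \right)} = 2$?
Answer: $0$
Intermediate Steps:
$v{\left(u,q \right)} = 0$ ($v{\left(u,q \right)} = \left(\frac{1}{2} + u\right) 0 = 0$)
$v{\left(-6,-38 \right)} \left(-26\right) = 0 \left(-26\right) = 0$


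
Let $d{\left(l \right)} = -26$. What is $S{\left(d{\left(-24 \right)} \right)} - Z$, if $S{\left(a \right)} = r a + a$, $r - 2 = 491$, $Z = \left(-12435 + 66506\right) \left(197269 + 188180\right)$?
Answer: $-20841625723$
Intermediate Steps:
$Z = 20841612879$ ($Z = 54071 \cdot 385449 = 20841612879$)
$r = 493$ ($r = 2 + 491 = 493$)
$S{\left(a \right)} = 494 a$ ($S{\left(a \right)} = 493 a + a = 494 a$)
$S{\left(d{\left(-24 \right)} \right)} - Z = 494 \left(-26\right) - 20841612879 = -12844 - 20841612879 = -20841625723$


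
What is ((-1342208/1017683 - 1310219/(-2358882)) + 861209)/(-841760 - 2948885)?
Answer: -413482284101190395/1819960012327990374 ≈ -0.22719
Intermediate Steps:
((-1342208/1017683 - 1310219/(-2358882)) + 861209)/(-841760 - 2948885) = ((-1342208*1/1017683 - 1310219*(-1/2358882)) + 861209)/(-3790645) = ((-1342208/1017683 + 1310219/2358882) + 861209)*(-1/3790645) = (-1832722688879/2400594110406 + 861209)*(-1/3790645) = (2067411420505951975/2400594110406)*(-1/3790645) = -413482284101190395/1819960012327990374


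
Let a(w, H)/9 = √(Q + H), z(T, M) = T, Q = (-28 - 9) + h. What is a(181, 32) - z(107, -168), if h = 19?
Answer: -107 + 9*√14 ≈ -73.325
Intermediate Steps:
Q = -18 (Q = (-28 - 9) + 19 = -37 + 19 = -18)
a(w, H) = 9*√(-18 + H)
a(181, 32) - z(107, -168) = 9*√(-18 + 32) - 1*107 = 9*√14 - 107 = -107 + 9*√14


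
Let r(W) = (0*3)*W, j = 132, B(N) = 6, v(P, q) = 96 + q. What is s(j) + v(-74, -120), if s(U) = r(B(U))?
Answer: -24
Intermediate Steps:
r(W) = 0 (r(W) = 0*W = 0)
s(U) = 0
s(j) + v(-74, -120) = 0 + (96 - 120) = 0 - 24 = -24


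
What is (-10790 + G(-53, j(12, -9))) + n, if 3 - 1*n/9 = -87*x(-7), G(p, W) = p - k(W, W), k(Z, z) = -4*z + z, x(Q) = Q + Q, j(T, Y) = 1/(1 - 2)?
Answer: -21781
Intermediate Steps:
j(T, Y) = -1 (j(T, Y) = 1/(-1) = -1)
x(Q) = 2*Q
k(Z, z) = -3*z
G(p, W) = p + 3*W (G(p, W) = p - (-3)*W = p + 3*W)
n = -10935 (n = 27 - (-783)*2*(-7) = 27 - (-783)*(-14) = 27 - 9*1218 = 27 - 10962 = -10935)
(-10790 + G(-53, j(12, -9))) + n = (-10790 + (-53 + 3*(-1))) - 10935 = (-10790 + (-53 - 3)) - 10935 = (-10790 - 56) - 10935 = -10846 - 10935 = -21781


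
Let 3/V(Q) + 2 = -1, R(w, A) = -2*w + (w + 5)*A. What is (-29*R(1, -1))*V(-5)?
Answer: -232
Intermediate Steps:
R(w, A) = -2*w + A*(5 + w) (R(w, A) = -2*w + (5 + w)*A = -2*w + A*(5 + w))
V(Q) = -1 (V(Q) = 3/(-2 - 1) = 3/(-3) = 3*(-1/3) = -1)
(-29*R(1, -1))*V(-5) = -29*(-2*1 + 5*(-1) - 1*1)*(-1) = -29*(-2 - 5 - 1)*(-1) = -29*(-8)*(-1) = 232*(-1) = -232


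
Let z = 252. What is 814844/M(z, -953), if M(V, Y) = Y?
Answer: -814844/953 ≈ -855.03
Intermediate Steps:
814844/M(z, -953) = 814844/(-953) = 814844*(-1/953) = -814844/953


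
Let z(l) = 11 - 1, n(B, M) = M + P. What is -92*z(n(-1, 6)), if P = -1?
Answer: -920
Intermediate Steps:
n(B, M) = -1 + M (n(B, M) = M - 1 = -1 + M)
z(l) = 10
-92*z(n(-1, 6)) = -92*10 = -920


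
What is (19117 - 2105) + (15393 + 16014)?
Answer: 48419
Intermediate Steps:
(19117 - 2105) + (15393 + 16014) = 17012 + 31407 = 48419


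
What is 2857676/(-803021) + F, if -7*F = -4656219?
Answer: 3739021633867/5621147 ≈ 6.6517e+5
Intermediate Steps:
F = 4656219/7 (F = -⅐*(-4656219) = 4656219/7 ≈ 6.6517e+5)
2857676/(-803021) + F = 2857676/(-803021) + 4656219/7 = 2857676*(-1/803021) + 4656219/7 = -2857676/803021 + 4656219/7 = 3739021633867/5621147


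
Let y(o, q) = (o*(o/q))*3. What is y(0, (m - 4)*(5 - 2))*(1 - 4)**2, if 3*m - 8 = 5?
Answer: 0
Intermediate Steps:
m = 13/3 (m = 8/3 + (1/3)*5 = 8/3 + 5/3 = 13/3 ≈ 4.3333)
y(o, q) = 3*o**2/q (y(o, q) = (o**2/q)*3 = 3*o**2/q)
y(0, (m - 4)*(5 - 2))*(1 - 4)**2 = (3*0**2/((13/3 - 4)*(5 - 2)))*(1 - 4)**2 = (3*0/((1/3)*3))*(-3)**2 = (3*0/1)*9 = (3*0*1)*9 = 0*9 = 0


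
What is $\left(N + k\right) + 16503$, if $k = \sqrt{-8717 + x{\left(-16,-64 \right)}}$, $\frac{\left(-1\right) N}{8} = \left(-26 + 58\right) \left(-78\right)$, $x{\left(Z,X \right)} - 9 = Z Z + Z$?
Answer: $36471 + 2 i \sqrt{2117} \approx 36471.0 + 92.022 i$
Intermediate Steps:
$x{\left(Z,X \right)} = 9 + Z + Z^{2}$ ($x{\left(Z,X \right)} = 9 + \left(Z Z + Z\right) = 9 + \left(Z^{2} + Z\right) = 9 + \left(Z + Z^{2}\right) = 9 + Z + Z^{2}$)
$N = 19968$ ($N = - 8 \left(-26 + 58\right) \left(-78\right) = - 8 \cdot 32 \left(-78\right) = \left(-8\right) \left(-2496\right) = 19968$)
$k = 2 i \sqrt{2117}$ ($k = \sqrt{-8717 + \left(9 - 16 + \left(-16\right)^{2}\right)} = \sqrt{-8717 + \left(9 - 16 + 256\right)} = \sqrt{-8717 + 249} = \sqrt{-8468} = 2 i \sqrt{2117} \approx 92.022 i$)
$\left(N + k\right) + 16503 = \left(19968 + 2 i \sqrt{2117}\right) + 16503 = 36471 + 2 i \sqrt{2117}$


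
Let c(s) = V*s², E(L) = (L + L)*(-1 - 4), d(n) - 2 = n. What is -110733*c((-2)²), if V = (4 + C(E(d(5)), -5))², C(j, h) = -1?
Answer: -15945552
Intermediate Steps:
d(n) = 2 + n
E(L) = -10*L (E(L) = (2*L)*(-5) = -10*L)
V = 9 (V = (4 - 1)² = 3² = 9)
c(s) = 9*s²
-110733*c((-2)²) = -996597*((-2)²)² = -996597*4² = -996597*16 = -110733*144 = -15945552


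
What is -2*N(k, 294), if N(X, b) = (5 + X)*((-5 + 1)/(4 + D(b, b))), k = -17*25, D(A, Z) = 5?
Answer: -1120/3 ≈ -373.33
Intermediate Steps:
k = -425
N(X, b) = -20/9 - 4*X/9 (N(X, b) = (5 + X)*((-5 + 1)/(4 + 5)) = (5 + X)*(-4/9) = -20/9 - 4*X/9)
-2*N(k, 294) = -2*(-20/9 - 4/9*(-425)) = -2*(-20/9 + 1700/9) = -2*560/3 = -1120/3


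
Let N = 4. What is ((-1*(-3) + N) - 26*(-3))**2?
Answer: 7225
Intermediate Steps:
((-1*(-3) + N) - 26*(-3))**2 = ((-1*(-3) + 4) - 26*(-3))**2 = ((3 + 4) + 78)**2 = (7 + 78)**2 = 85**2 = 7225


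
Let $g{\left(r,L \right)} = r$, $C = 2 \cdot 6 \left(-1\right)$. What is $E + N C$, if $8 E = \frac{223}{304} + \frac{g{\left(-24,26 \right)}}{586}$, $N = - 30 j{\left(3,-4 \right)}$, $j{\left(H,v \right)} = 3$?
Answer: $\frac{769643771}{712576} \approx 1080.1$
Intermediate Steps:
$C = -12$ ($C = 12 \left(-1\right) = -12$)
$N = -90$ ($N = - 30 \cdot 3 = \left(-1\right) 90 = -90$)
$E = \frac{61691}{712576}$ ($E = \frac{\frac{223}{304} - \frac{24}{586}}{8} = \frac{223 \cdot \frac{1}{304} - \frac{12}{293}}{8} = \frac{\frac{223}{304} - \frac{12}{293}}{8} = \frac{1}{8} \cdot \frac{61691}{89072} = \frac{61691}{712576} \approx 0.086575$)
$E + N C = \frac{61691}{712576} - -1080 = \frac{61691}{712576} + 1080 = \frac{769643771}{712576}$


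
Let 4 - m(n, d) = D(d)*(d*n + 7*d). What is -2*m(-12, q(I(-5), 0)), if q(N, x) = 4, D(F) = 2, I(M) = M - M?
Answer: -88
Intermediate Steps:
I(M) = 0
m(n, d) = 4 - 14*d - 2*d*n (m(n, d) = 4 - 2*(d*n + 7*d) = 4 - 2*(7*d + d*n) = 4 - (14*d + 2*d*n) = 4 + (-14*d - 2*d*n) = 4 - 14*d - 2*d*n)
-2*m(-12, q(I(-5), 0)) = -2*(4 - 14*4 - 2*4*(-12)) = -2*(4 - 56 + 96) = -2*44 = -88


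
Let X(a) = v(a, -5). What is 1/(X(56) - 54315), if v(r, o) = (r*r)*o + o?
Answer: -1/70000 ≈ -1.4286e-5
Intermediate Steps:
v(r, o) = o + o*r² (v(r, o) = r²*o + o = o*r² + o = o + o*r²)
X(a) = -5 - 5*a² (X(a) = -5*(1 + a²) = -5 - 5*a²)
1/(X(56) - 54315) = 1/((-5 - 5*56²) - 54315) = 1/((-5 - 5*3136) - 54315) = 1/((-5 - 15680) - 54315) = 1/(-15685 - 54315) = 1/(-70000) = -1/70000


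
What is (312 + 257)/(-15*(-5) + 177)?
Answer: 569/252 ≈ 2.2579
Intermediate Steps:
(312 + 257)/(-15*(-5) + 177) = 569/(75 + 177) = 569/252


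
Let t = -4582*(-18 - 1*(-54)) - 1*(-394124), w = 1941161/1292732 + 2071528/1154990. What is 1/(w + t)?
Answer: 746546266340/171089960925709423 ≈ 4.3635e-6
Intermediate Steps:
w = 2459976038943/746546266340 (w = 1941161*(1/1292732) + 2071528*(1/1154990) = 1941161/1292732 + 1035764/577495 = 2459976038943/746546266340 ≈ 3.2951)
t = 229172 (t = -4582*(-18 + 54) + 394124 = -4582*36 + 394124 = -164952 + 394124 = 229172)
1/(w + t) = 1/(2459976038943/746546266340 + 229172) = 1/(171089960925709423/746546266340) = 746546266340/171089960925709423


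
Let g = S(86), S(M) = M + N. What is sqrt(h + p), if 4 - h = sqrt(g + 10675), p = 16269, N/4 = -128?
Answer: sqrt(16273 - sqrt(10249)) ≈ 127.17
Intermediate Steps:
N = -512 (N = 4*(-128) = -512)
S(M) = -512 + M (S(M) = M - 512 = -512 + M)
g = -426 (g = -512 + 86 = -426)
h = 4 - sqrt(10249) (h = 4 - sqrt(-426 + 10675) = 4 - sqrt(10249) ≈ -97.237)
sqrt(h + p) = sqrt((4 - sqrt(10249)) + 16269) = sqrt(16273 - sqrt(10249))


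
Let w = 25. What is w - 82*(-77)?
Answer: 6339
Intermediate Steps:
w - 82*(-77) = 25 - 82*(-77) = 25 + 6314 = 6339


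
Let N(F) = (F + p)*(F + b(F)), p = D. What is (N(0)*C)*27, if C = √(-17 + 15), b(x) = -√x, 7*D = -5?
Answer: 0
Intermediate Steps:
D = -5/7 (D = (⅐)*(-5) = -5/7 ≈ -0.71429)
p = -5/7 ≈ -0.71429
N(F) = (-5/7 + F)*(F - √F) (N(F) = (F - 5/7)*(F - √F) = (-5/7 + F)*(F - √F))
C = I*√2 (C = √(-2) = I*√2 ≈ 1.4142*I)
(N(0)*C)*27 = ((0² - 0^(3/2) - 5/7*0 + 5*√0/7)*(I*√2))*27 = ((0 - 1*0 + 0 + (5/7)*0)*(I*√2))*27 = ((0 + 0 + 0 + 0)*(I*√2))*27 = (0*(I*√2))*27 = 0*27 = 0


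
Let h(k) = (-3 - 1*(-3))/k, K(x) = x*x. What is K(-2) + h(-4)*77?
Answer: 4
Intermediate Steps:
K(x) = x²
h(k) = 0 (h(k) = (-3 + 3)/k = 0/k = 0)
K(-2) + h(-4)*77 = (-2)² + 0*77 = 4 + 0 = 4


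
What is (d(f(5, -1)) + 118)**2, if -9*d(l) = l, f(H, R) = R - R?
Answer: 13924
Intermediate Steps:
f(H, R) = 0
d(l) = -l/9
(d(f(5, -1)) + 118)**2 = (-1/9*0 + 118)**2 = (0 + 118)**2 = 118**2 = 13924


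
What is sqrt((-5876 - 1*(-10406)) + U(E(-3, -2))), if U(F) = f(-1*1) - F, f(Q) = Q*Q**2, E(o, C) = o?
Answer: 2*sqrt(1133) ≈ 67.320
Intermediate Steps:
f(Q) = Q**3
U(F) = -1 - F (U(F) = (-1*1)**3 - F = (-1)**3 - F = -1 - F)
sqrt((-5876 - 1*(-10406)) + U(E(-3, -2))) = sqrt((-5876 - 1*(-10406)) + (-1 - 1*(-3))) = sqrt((-5876 + 10406) + (-1 + 3)) = sqrt(4530 + 2) = sqrt(4532) = 2*sqrt(1133)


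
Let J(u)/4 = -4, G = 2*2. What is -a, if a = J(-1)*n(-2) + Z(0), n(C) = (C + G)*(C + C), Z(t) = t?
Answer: -128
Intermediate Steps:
G = 4
J(u) = -16 (J(u) = 4*(-4) = -16)
n(C) = 2*C*(4 + C) (n(C) = (C + 4)*(C + C) = (4 + C)*(2*C) = 2*C*(4 + C))
a = 128 (a = -32*(-2)*(4 - 2) + 0 = -32*(-2)*2 + 0 = -16*(-8) + 0 = 128 + 0 = 128)
-a = -1*128 = -128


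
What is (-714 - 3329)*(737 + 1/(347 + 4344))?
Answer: -13977734524/4691 ≈ -2.9797e+6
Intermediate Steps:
(-714 - 3329)*(737 + 1/(347 + 4344)) = -4043*(737 + 1/4691) = -4043*3457268/4691 = -13977734524/4691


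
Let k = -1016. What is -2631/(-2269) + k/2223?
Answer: 3543409/5043987 ≈ 0.70250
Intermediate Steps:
-2631/(-2269) + k/2223 = -2631/(-2269) - 1016/2223 = -2631*(-1/2269) - 1016*1/2223 = 2631/2269 - 1016/2223 = 3543409/5043987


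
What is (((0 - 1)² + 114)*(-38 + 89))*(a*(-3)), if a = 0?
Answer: 0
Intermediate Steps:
(((0 - 1)² + 114)*(-38 + 89))*(a*(-3)) = (((0 - 1)² + 114)*(-38 + 89))*(0*(-3)) = (((-1)² + 114)*51)*0 = ((1 + 114)*51)*0 = (115*51)*0 = 5865*0 = 0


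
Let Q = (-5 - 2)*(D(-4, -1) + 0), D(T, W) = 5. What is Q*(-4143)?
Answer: 145005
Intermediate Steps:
Q = -35 (Q = (-5 - 2)*(5 + 0) = -7*5 = -35)
Q*(-4143) = -35*(-4143) = 145005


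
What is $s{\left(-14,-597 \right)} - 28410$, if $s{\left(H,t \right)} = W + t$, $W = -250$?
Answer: $-29257$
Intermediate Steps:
$s{\left(H,t \right)} = -250 + t$
$s{\left(-14,-597 \right)} - 28410 = \left(-250 - 597\right) - 28410 = -847 - 28410 = -29257$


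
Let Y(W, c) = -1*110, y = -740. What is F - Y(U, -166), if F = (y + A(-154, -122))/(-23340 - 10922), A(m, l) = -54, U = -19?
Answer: 1884807/17131 ≈ 110.02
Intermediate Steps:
Y(W, c) = -110
F = 397/17131 (F = (-740 - 54)/(-23340 - 10922) = -794/(-34262) = -794*(-1/34262) = 397/17131 ≈ 0.023174)
F - Y(U, -166) = 397/17131 - 1*(-110) = 397/17131 + 110 = 1884807/17131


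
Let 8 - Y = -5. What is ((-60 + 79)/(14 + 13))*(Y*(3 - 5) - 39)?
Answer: -1235/27 ≈ -45.741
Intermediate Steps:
Y = 13 (Y = 8 - 1*(-5) = 8 + 5 = 13)
((-60 + 79)/(14 + 13))*(Y*(3 - 5) - 39) = ((-60 + 79)/(14 + 13))*(13*(3 - 5) - 39) = (19/27)*(13*(-2) - 39) = (19*(1/27))*(-26 - 39) = (19/27)*(-65) = -1235/27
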